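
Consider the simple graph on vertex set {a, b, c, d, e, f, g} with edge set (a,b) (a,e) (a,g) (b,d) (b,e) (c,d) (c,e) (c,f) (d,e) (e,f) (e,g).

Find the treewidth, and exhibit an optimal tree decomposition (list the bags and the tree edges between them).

Treewidth 2.
One such decomposition:
Bags: B1 = {a, b, e}  B2 = {b, d, e}  B3 = {c, d, e}  B4 = {a, e, g}  B5 = {c, e, f}
Tree: B1–B2, B2–B3, B1–B4, B3–B5

Every bag has size at most 3, so the width is 3 − 1 = 2 and tw(G) ≤ 2. For the lower bound, the 3 vertices {c, d, e} are pairwise adjacent, and any tree decomposition puts a clique entirely inside one bag — forcing width ≥ 2. The upper and lower bounds meet at 2, so that is the treewidth.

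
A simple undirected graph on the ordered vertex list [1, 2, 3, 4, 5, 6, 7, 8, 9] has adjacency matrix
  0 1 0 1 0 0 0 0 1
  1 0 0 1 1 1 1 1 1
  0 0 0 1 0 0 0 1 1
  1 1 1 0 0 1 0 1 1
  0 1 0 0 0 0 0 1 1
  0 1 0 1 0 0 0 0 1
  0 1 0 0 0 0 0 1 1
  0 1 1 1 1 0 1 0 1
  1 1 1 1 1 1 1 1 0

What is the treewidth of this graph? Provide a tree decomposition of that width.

Treewidth 3.
One such decomposition:
Bags: B1 = {2, 4, 6, 9}  B2 = {1, 2, 4, 9}  B3 = {2, 4, 8, 9}  B4 = {3, 4, 8, 9}  B5 = {2, 7, 8, 9}  B6 = {2, 5, 8, 9}
Tree: B1–B2, B1–B3, B3–B4, B3–B5, B5–B6

Each bag holds 4 vertices, so the decomposition has width 3, which upper-bounds the treewidth. For the lower bound, the 4 vertices {2, 4, 8, 9} are pairwise adjacent, and any tree decomposition puts a clique entirely inside one bag — forcing width ≥ 3. The upper and lower bounds meet at 3, so that is the treewidth.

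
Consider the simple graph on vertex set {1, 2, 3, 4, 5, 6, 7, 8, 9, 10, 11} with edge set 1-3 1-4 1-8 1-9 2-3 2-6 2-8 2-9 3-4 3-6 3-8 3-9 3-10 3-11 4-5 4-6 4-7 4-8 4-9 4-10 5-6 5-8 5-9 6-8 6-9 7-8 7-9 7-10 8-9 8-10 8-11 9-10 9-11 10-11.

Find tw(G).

4

A width-4 tree decomposition is:
Bags: B1 = {3, 4, 6, 8, 9}  B2 = {3, 4, 8, 9, 10}  B3 = {3, 8, 9, 10, 11}  B4 = {4, 5, 6, 8, 9}  B5 = {4, 7, 8, 9, 10}  B6 = {2, 3, 6, 8, 9}  B7 = {1, 3, 4, 8, 9}
Tree: B1–B2, B2–B3, B1–B4, B2–B5, B1–B6, B1–B7
Every bag has size at most 5, so the width is 5 − 1 = 4 and tw(G) ≤ 4. For the lower bound, the 5 vertices {2, 3, 6, 8, 9} are pairwise adjacent, and any tree decomposition puts a clique entirely inside one bag — forcing width ≥ 4. Hence tw(G) = 4 exactly.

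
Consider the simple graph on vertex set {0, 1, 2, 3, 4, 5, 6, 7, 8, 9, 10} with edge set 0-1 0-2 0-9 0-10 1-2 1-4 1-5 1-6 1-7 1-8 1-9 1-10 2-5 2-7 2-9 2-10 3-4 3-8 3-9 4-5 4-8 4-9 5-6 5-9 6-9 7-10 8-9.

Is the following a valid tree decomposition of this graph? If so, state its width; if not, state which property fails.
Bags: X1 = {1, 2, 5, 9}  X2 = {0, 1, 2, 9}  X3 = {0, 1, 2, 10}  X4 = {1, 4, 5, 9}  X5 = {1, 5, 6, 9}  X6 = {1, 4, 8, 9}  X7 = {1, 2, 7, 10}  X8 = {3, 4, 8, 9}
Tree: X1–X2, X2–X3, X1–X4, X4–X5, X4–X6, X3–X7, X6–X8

Checking the three conditions: (i) the bags cover all of {0, 1, 2, 3, 4, 5, 6, 7, 8, 9, 10}; (ii) for each edge, some bag contains both endpoints; (iii) the bags containing any fixed vertex form a subtree. All hold, so the decomposition is valid with width 4 − 1 = 3.

Yes; width 3.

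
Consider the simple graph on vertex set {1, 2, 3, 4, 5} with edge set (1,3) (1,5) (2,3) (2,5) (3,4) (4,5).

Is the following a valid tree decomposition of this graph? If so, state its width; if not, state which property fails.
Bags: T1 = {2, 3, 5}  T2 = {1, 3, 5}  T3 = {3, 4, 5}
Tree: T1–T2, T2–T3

Yes; width 2.

Vertex coverage: the bags together contain {1, 2, 3, 4, 5}, the full vertex set. Edge coverage: each edge of G has both endpoints in at least one bag. Running intersection: for every vertex, the bags containing it form a connected subtree. All three properties hold, so this is a valid tree decomposition of width max|bag| − 1 = 2, and hence tw(G) ≤ 2.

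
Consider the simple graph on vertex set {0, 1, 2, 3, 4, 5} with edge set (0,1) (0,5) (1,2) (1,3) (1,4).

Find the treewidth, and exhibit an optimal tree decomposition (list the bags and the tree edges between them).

The largest bag has 2 vertices, giving width 1; this decomposition certifies tw(G) ≤ 1. Any graph with an edge has treewidth ≥ 1, and G has the edge 0–5. Therefore the treewidth is 1.

Treewidth 1.
One such decomposition:
Bags: B1 = {0, 5}  B2 = {0, 1}  B3 = {1, 4}  B4 = {1, 2}  B5 = {1, 3}
Tree: B1–B2, B2–B3, B3–B4, B3–B5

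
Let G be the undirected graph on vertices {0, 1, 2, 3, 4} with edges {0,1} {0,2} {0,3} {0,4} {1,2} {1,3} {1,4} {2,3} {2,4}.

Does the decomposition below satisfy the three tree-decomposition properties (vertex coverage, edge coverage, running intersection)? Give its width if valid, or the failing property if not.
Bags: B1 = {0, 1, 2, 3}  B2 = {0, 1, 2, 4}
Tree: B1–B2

Every vertex of G appears in some bag (union = {0, 1, 2, 3, 4}); every edge is covered by a bag; and for each vertex v the set of bags containing v is connected in the bag tree. The decomposition is therefore valid. The largest bag has 4 vertices, so the width is 3.

Yes; width 3.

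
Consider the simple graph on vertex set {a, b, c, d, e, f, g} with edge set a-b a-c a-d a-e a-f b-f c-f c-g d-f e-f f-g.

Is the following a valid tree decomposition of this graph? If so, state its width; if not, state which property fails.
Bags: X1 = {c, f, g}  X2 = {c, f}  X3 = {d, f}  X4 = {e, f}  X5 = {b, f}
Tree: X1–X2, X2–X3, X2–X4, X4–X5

No — vertex a appears in no bag.

A tree decomposition must satisfy three properties: every vertex lies in some bag; for every edge, both endpoints lie together in some bag; and for every vertex, the bags containing it form a connected subtree. Here vertex a appears in no bag, so the decomposition is invalid.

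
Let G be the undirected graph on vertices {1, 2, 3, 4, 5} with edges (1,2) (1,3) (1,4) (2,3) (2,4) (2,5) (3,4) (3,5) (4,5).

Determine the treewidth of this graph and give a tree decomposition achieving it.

The largest bag has 4 vertices, giving width 3; this decomposition certifies tw(G) ≤ 3. For the lower bound, the 4 vertices {1, 2, 3, 4} are pairwise adjacent, and any tree decomposition puts a clique entirely inside one bag — forcing width ≥ 3. Therefore the treewidth is 3.

Treewidth 3.
One optimal decomposition is:
Bags: B1 = {2, 3, 4, 5}  B2 = {1, 2, 3, 4}
Tree: B1–B2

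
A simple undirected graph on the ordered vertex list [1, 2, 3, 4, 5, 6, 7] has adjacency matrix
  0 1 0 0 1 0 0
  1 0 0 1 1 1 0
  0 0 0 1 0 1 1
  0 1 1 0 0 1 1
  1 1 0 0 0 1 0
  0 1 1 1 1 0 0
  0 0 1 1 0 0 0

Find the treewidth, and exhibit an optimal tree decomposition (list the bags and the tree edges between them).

The largest bag has 3 vertices, giving width 2; this decomposition certifies tw(G) ≤ 2. For the lower bound, the 3 vertices {2, 4, 6} are pairwise adjacent, and any tree decomposition puts a clique entirely inside one bag — forcing width ≥ 2. Combining the bounds, tw(G) = 2.

Treewidth 2.
Bags: B1 = {2, 4, 6}  B2 = {2, 5, 6}  B3 = {1, 2, 5}  B4 = {3, 4, 6}  B5 = {3, 4, 7}
Tree: B1–B2, B2–B3, B1–B4, B4–B5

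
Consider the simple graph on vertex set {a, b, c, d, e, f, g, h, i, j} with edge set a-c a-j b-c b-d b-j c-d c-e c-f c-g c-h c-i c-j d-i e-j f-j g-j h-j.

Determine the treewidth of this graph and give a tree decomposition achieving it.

Treewidth 2.
One such decomposition:
Bags: B1 = {c, f, j}  B2 = {c, g, j}  B3 = {c, e, j}  B4 = {b, c, j}  B5 = {b, c, d}  B6 = {c, h, j}  B7 = {a, c, j}  B8 = {c, d, i}
Tree: B1–B2, B1–B3, B1–B4, B4–B5, B1–B6, B3–B7, B5–B8

The largest bag has 3 vertices, giving width 2; this decomposition certifies tw(G) ≤ 2. For the lower bound, the 3 vertices {b, c, d} are pairwise adjacent, and any tree decomposition puts a clique entirely inside one bag — forcing width ≥ 2. Combining the bounds, tw(G) = 2.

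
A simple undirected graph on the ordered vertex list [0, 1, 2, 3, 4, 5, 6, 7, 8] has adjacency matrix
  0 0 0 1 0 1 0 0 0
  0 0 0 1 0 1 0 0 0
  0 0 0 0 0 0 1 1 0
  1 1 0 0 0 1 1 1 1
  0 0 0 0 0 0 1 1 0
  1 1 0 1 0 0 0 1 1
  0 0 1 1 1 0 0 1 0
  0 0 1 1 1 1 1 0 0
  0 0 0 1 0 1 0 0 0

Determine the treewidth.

A width-2 tree decomposition is:
Bags: B1 = {3, 6, 7}  B2 = {3, 5, 7}  B3 = {0, 3, 5}  B4 = {2, 6, 7}  B5 = {1, 3, 5}  B6 = {4, 6, 7}  B7 = {3, 5, 8}
Tree: B1–B2, B2–B3, B1–B4, B2–B5, B4–B6, B2–B7
Each bag holds 3 vertices, so the decomposition has width 2, which upper-bounds the treewidth. On the other hand G contains the 3-clique {2, 6, 7}. A clique must lie in a single bag of any decomposition, so no decomposition can have width below 2. Therefore the treewidth is 2.

2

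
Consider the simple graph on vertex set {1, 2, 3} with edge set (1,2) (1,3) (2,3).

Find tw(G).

2

A width-2 tree decomposition is:
Bags: B1 = {1, 2, 3}
Tree: (single bag)
A single bag containing all 3 vertices is trivially a valid decomposition of width 2. For the lower bound, the 3 vertices {1, 2, 3} are pairwise adjacent, and any tree decomposition puts a clique entirely inside one bag — forcing width ≥ 2. Therefore the treewidth is 2.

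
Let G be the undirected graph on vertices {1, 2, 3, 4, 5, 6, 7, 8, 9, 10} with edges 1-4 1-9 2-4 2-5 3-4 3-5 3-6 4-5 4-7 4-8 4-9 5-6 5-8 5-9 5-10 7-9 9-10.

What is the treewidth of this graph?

2

A width-2 tree decomposition is:
Bags: B1 = {4, 7, 9}  B2 = {4, 5, 9}  B3 = {5, 9, 10}  B4 = {1, 4, 9}  B5 = {4, 5, 8}  B6 = {3, 4, 5}  B7 = {2, 4, 5}  B8 = {3, 5, 6}
Tree: B1–B2, B2–B3, B1–B4, B2–B5, B2–B6, B6–B7, B6–B8
Every bag has size at most 3, so the width is 3 − 1 = 2 and tw(G) ≤ 2. Conversely, {5, 9, 10} is a clique of size 3, and the vertices of any clique must share a bag in every tree decomposition; so some bag has ≥ 3 vertices and tw(G) ≥ 2. The upper and lower bounds meet at 2, so that is the treewidth.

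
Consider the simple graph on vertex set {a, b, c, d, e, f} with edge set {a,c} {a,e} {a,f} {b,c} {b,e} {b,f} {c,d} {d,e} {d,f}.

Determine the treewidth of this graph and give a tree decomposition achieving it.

Treewidth 3.
Bags: B1 = {a, c, e, f}  B2 = {b, c, e, f}  B3 = {c, d, e, f}
Tree: B1–B2, B2–B3

The largest bag has 4 vertices, giving width 3; this decomposition certifies tw(G) ≤ 3. For the lower bound: the 4 vertex sets {a,f}, {b,e}, {c}, {d} are disjoint, each induces a connected subgraph, and every pair is joined by at least one edge of G. Contracting each set to a single vertex therefore yields K_{4} as a minor, and since treewidth is minor-monotone, tw(G) ≥ tw(K_{4}) = 3. Combining the bounds, tw(G) = 3.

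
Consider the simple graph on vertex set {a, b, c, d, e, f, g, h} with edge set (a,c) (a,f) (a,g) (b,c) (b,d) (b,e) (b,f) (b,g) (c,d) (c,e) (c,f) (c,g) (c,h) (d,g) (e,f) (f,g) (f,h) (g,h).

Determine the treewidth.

A width-3 tree decomposition is:
Bags: B1 = {c, f, g, h}  B2 = {b, c, f, g}  B3 = {b, c, e, f}  B4 = {a, c, f, g}  B5 = {b, c, d, g}
Tree: B1–B2, B2–B3, B1–B4, B2–B5
The largest bag has 4 vertices, giving width 3; this decomposition certifies tw(G) ≤ 3. For the lower bound, the 4 vertices {b, c, d, g} are pairwise adjacent, and any tree decomposition puts a clique entirely inside one bag — forcing width ≥ 3. Combining the bounds, tw(G) = 3.

3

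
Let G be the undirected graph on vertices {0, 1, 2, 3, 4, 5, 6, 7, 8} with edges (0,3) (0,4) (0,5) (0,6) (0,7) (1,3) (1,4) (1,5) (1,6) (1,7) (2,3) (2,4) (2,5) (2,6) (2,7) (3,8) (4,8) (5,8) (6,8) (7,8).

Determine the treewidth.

A width-4 tree decomposition is:
Bags: B1 = {0, 1, 2, 7, 8}  B2 = {0, 1, 2, 4, 8}  B3 = {0, 1, 2, 5, 8}  B4 = {0, 1, 2, 6, 8}  B5 = {0, 1, 2, 3, 8}
Tree: B1–B2, B2–B3, B3–B4, B4–B5
The largest bag has 5 vertices, giving width 4; this decomposition certifies tw(G) ≤ 4. For the lower bound: the 5 vertex sets {0,7}, {1,4}, {2,5}, {8}, {6} are disjoint, each induces a connected subgraph, and every pair is joined by at least one edge of G. Contracting each set to a single vertex therefore yields K_{5} as a minor, and since treewidth is minor-monotone, tw(G) ≥ tw(K_{5}) = 4. Hence tw(G) = 4 exactly.

4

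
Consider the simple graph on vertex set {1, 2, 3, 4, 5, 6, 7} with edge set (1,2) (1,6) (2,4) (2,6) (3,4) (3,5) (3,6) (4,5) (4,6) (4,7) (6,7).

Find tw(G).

A width-2 tree decomposition is:
Bags: B1 = {2, 4, 6}  B2 = {1, 2, 6}  B3 = {3, 4, 6}  B4 = {3, 4, 5}  B5 = {4, 6, 7}
Tree: B1–B2, B1–B3, B3–B4, B3–B5
The largest bag has 3 vertices, giving width 2; this decomposition certifies tw(G) ≤ 2. On the other hand G contains the 3-clique {1, 2, 6}. A clique must lie in a single bag of any decomposition, so no decomposition can have width below 2. The upper and lower bounds meet at 2, so that is the treewidth.

2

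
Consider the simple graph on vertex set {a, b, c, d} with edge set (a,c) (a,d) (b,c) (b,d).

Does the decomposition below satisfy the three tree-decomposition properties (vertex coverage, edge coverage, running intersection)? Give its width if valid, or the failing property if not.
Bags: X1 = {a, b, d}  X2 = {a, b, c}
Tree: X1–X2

Yes; width 2.

Vertex coverage: the bags together contain {a, b, c, d}, the full vertex set. Edge coverage: each edge of G has both endpoints in at least one bag. Running intersection: for every vertex, the bags containing it form a connected subtree. All three properties hold, so this is a valid tree decomposition of width max|bag| − 1 = 2, and hence tw(G) ≤ 2.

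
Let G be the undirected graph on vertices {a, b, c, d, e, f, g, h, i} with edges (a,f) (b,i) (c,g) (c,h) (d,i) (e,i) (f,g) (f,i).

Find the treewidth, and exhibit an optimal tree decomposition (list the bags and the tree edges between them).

Treewidth 1.
Bags: B1 = {d, i}  B2 = {b, i}  B3 = {f, i}  B4 = {f, g}  B5 = {c, g}  B6 = {a, f}  B7 = {c, h}  B8 = {e, i}
Tree: B1–B2, B2–B3, B3–B4, B4–B5, B3–B6, B5–B7, B3–B8

Each bag holds 2 vertices, so the decomposition has width 1, which upper-bounds the treewidth. Since G has at least one edge (e.g. i–d), it is not an edgeless graph, so tw(G) ≥ 1. Therefore the treewidth is 1.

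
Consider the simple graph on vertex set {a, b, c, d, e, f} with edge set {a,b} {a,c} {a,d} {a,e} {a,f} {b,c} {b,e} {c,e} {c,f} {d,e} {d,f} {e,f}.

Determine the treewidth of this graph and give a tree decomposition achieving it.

Treewidth 3.
One optimal decomposition is:
Bags: B1 = {a, d, e, f}  B2 = {a, c, e, f}  B3 = {a, b, c, e}
Tree: B1–B2, B2–B3

Each bag holds 4 vertices, so the decomposition has width 3, which upper-bounds the treewidth. On the other hand G contains the 4-clique {a, d, e, f}. A clique must lie in a single bag of any decomposition, so no decomposition can have width below 3. Therefore the treewidth is 3.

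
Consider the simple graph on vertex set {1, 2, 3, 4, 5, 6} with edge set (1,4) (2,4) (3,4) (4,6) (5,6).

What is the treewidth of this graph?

A width-1 tree decomposition is:
Bags: B1 = {2, 4}  B2 = {4, 6}  B3 = {3, 4}  B4 = {1, 4}  B5 = {5, 6}
Tree: B1–B2, B2–B3, B1–B4, B2–B5
The largest bag has 2 vertices, giving width 1; this decomposition certifies tw(G) ≤ 1. G has an edge, so its treewidth is at least 1. Therefore the treewidth is 1.

1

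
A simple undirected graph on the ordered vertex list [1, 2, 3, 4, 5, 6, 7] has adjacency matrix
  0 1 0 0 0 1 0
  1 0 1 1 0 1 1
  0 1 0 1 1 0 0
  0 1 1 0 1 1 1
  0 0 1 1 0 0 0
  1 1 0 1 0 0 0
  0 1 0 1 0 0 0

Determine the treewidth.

2

A width-2 tree decomposition is:
Bags: B1 = {2, 3, 4}  B2 = {2, 4, 7}  B3 = {3, 4, 5}  B4 = {2, 4, 6}  B5 = {1, 2, 6}
Tree: B1–B2, B1–B3, B2–B4, B4–B5
The largest bag has 3 vertices, giving width 2; this decomposition certifies tw(G) ≤ 2. Conversely, {1, 2, 6} is a clique of size 3, and the vertices of any clique must share a bag in every tree decomposition; so some bag has ≥ 3 vertices and tw(G) ≥ 2. Hence tw(G) = 2 exactly.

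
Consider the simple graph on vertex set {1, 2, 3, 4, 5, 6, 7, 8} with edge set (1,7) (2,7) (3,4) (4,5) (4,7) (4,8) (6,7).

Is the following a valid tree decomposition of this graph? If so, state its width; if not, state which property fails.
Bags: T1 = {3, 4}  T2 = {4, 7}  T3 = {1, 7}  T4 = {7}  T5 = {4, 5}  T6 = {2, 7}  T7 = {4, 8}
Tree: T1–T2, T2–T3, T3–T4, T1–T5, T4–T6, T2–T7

A tree decomposition must satisfy three properties: every vertex lies in some bag; for every edge, both endpoints lie together in some bag; and for every vertex, the bags containing it form a connected subtree. Here vertex 6 appears in no bag, so the decomposition is invalid.

No — vertex 6 appears in no bag.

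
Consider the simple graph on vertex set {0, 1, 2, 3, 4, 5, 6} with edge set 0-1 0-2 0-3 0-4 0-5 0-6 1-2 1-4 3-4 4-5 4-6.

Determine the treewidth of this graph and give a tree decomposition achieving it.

Each bag holds 3 vertices, so the decomposition has width 2, which upper-bounds the treewidth. On the other hand G contains the 3-clique {0, 1, 2}. A clique must lie in a single bag of any decomposition, so no decomposition can have width below 2. The upper and lower bounds meet at 2, so that is the treewidth.

Treewidth 2.
One optimal decomposition is:
Bags: B1 = {0, 1, 2}  B2 = {0, 1, 4}  B3 = {0, 4, 5}  B4 = {0, 4, 6}  B5 = {0, 3, 4}
Tree: B1–B2, B2–B3, B2–B4, B3–B5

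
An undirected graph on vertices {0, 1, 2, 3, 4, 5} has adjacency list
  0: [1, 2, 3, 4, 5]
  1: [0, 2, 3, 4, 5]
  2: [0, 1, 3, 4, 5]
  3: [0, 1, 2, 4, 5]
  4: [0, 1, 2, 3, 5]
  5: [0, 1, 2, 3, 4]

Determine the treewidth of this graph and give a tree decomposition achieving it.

With just one bag of size 6, the width is 6 − 1 = 5, so tw(G) ≤ 5. Conversely, {0, 1, 2, 3, 4, 5} is a clique of size 6, and the vertices of any clique must share a bag in every tree decomposition; so some bag has ≥ 6 vertices and tw(G) ≥ 5. Therefore the treewidth is 5.

Treewidth 5.
One such decomposition:
Bags: B1 = {0, 1, 2, 3, 4, 5}
Tree: (single bag)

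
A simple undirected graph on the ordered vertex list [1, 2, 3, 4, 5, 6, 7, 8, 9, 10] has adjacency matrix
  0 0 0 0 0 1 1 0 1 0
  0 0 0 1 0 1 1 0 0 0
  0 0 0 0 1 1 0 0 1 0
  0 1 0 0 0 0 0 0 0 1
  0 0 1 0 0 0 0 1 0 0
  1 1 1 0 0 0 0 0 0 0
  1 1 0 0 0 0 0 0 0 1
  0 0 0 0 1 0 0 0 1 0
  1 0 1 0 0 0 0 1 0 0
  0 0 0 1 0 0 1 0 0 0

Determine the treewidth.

2

A width-2 tree decomposition is:
Bags: B1 = {3, 5, 8}  B2 = {3, 8, 9}  B3 = {3, 6, 9}  B4 = {1, 6, 9}  B5 = {1, 2, 6}  B6 = {1, 2, 7}  B7 = {2, 4, 7}  B8 = {4, 7, 10}
Tree: B1–B2, B2–B3, B3–B4, B4–B5, B5–B6, B6–B7, B7–B8
Every bag has size at most 3, so the width is 3 − 1 = 2 and tw(G) ≤ 2. For the lower bound, G contains the cycle 5–8–9–3–5, so G is not a forest; only forests have treewidth ≤ 1, hence tw(G) ≥ 2. Hence tw(G) = 2 exactly.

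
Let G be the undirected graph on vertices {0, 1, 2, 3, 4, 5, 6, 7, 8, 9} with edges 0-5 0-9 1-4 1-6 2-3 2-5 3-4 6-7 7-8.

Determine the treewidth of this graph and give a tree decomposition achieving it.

Treewidth 1.
Bags: B1 = {7, 8}  B2 = {6, 7}  B3 = {1, 6}  B4 = {1, 4}  B5 = {3, 4}  B6 = {2, 3}  B7 = {2, 5}  B8 = {0, 5}  B9 = {0, 9}
Tree: B1–B2, B2–B3, B3–B4, B4–B5, B5–B6, B6–B7, B7–B8, B8–B9

The largest bag has 2 vertices, giving width 1; this decomposition certifies tw(G) ≤ 1. G has an edge, so its treewidth is at least 1. Hence tw(G) = 1 exactly.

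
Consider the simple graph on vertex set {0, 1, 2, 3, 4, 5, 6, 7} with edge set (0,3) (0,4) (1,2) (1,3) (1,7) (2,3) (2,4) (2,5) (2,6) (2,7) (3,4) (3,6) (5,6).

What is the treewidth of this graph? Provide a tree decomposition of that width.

Each bag holds 3 vertices, so the decomposition has width 2, which upper-bounds the treewidth. On the other hand G contains the 3-clique {0, 3, 4}. A clique must lie in a single bag of any decomposition, so no decomposition can have width below 2. Hence tw(G) = 2 exactly.

Treewidth 2.
One optimal decomposition is:
Bags: B1 = {1, 2, 3}  B2 = {1, 2, 7}  B3 = {2, 3, 4}  B4 = {2, 3, 6}  B5 = {2, 5, 6}  B6 = {0, 3, 4}
Tree: B1–B2, B1–B3, B3–B4, B4–B5, B3–B6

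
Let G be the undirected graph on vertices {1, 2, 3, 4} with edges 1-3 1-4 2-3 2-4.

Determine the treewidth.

A width-2 tree decomposition is:
Bags: B1 = {1, 2, 4}  B2 = {1, 2, 3}
Tree: B1–B2
Each bag holds 3 vertices, so the decomposition has width 2, which upper-bounds the treewidth. Since 1–4–2–3–1 is a cycle in G, G is not acyclic. Forests are exactly the graphs of treewidth ≤ 1, so tw(G) ≥ 2. Combining the bounds, tw(G) = 2.

2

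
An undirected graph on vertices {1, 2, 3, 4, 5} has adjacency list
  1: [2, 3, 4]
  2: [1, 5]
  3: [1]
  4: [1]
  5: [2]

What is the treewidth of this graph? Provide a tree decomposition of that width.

Every bag has size at most 2, so the width is 2 − 1 = 1 and tw(G) ≤ 1. G has an edge, so its treewidth is at least 1. Combining the bounds, tw(G) = 1.

Treewidth 1.
One optimal decomposition is:
Bags: B1 = {2, 5}  B2 = {1, 2}  B3 = {1, 3}  B4 = {1, 4}
Tree: B1–B2, B2–B3, B3–B4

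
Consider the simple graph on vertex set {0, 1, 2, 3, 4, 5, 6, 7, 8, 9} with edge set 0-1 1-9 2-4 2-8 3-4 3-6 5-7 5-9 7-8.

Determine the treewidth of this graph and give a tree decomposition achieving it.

Each bag holds 2 vertices, so the decomposition has width 1, which upper-bounds the treewidth. Any graph with an edge has treewidth ≥ 1, and G has the edge 6–3. Therefore the treewidth is 1.

Treewidth 1.
One optimal decomposition is:
Bags: B1 = {3, 6}  B2 = {3, 4}  B3 = {2, 4}  B4 = {2, 8}  B5 = {7, 8}  B6 = {5, 7}  B7 = {5, 9}  B8 = {1, 9}  B9 = {0, 1}
Tree: B1–B2, B2–B3, B3–B4, B4–B5, B5–B6, B6–B7, B7–B8, B8–B9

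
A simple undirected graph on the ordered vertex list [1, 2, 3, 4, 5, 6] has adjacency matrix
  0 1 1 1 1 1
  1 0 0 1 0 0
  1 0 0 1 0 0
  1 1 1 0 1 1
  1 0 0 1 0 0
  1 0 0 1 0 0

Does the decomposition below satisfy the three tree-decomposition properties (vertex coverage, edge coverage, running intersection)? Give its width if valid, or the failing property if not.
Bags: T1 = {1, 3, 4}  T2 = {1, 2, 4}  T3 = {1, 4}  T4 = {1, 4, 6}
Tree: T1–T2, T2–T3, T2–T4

A tree decomposition must satisfy three properties: every vertex lies in some bag; for every edge, both endpoints lie together in some bag; and for every vertex, the bags containing it form a connected subtree. Here vertex 5 appears in no bag, so the decomposition is invalid.

No — vertex 5 appears in no bag.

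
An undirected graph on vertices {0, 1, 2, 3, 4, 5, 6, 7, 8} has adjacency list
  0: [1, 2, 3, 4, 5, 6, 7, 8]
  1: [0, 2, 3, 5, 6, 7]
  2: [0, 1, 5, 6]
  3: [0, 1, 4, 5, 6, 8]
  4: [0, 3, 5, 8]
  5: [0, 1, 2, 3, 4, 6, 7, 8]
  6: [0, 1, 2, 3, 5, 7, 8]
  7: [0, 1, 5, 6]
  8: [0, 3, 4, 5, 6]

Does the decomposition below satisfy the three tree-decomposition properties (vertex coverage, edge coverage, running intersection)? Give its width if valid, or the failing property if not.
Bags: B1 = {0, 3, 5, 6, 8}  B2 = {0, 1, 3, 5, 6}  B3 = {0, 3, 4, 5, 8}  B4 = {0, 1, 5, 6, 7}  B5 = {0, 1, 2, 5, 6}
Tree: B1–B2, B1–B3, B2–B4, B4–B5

Every vertex of G appears in some bag (union = {0, 1, 2, 3, 4, 5, 6, 7, 8}); every edge is covered by a bag; and for each vertex v the set of bags containing v is connected in the bag tree. The decomposition is therefore valid. The largest bag has 5 vertices, so the width is 4.

Yes; width 4.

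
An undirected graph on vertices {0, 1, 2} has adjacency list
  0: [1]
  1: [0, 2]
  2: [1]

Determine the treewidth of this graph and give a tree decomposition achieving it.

Treewidth 1.
One optimal decomposition is:
Bags: B1 = {1, 2}  B2 = {0, 1}
Tree: B1–B2

Each bag holds 2 vertices, so the decomposition has width 1, which upper-bounds the treewidth. Any graph with an edge has treewidth ≥ 1, and G has the edge 1–2. Combining the bounds, tw(G) = 1.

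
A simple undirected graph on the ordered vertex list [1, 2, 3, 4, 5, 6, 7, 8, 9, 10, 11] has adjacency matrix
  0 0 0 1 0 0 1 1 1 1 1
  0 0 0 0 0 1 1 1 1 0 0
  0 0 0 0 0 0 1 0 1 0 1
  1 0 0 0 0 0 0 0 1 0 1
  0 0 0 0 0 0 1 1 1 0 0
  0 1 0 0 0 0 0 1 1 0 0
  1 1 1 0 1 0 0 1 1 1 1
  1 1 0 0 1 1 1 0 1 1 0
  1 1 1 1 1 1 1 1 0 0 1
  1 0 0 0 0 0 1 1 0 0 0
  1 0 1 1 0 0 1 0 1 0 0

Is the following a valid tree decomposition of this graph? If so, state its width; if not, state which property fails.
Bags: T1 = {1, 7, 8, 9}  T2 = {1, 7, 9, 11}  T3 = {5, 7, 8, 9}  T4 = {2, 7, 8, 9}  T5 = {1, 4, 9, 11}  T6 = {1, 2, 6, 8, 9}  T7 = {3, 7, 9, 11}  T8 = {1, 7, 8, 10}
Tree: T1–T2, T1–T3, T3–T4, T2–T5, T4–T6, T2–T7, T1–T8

A tree decomposition must satisfy three properties: every vertex lies in some bag; for every edge, both endpoints lie together in some bag; and for every vertex, the bags containing it form a connected subtree. Here bags containing vertex 1 are not connected in the tree, so the decomposition is invalid.

No — bags containing vertex 1 are not connected in the tree.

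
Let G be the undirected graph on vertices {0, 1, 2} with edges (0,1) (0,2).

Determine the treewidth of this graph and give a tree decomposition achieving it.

Every bag has size at most 2, so the width is 2 − 1 = 1 and tw(G) ≤ 1. Any graph with an edge has treewidth ≥ 1, and G has the edge 1–0. Hence tw(G) = 1 exactly.

Treewidth 1.
Bags: B1 = {0, 1}  B2 = {0, 2}
Tree: B1–B2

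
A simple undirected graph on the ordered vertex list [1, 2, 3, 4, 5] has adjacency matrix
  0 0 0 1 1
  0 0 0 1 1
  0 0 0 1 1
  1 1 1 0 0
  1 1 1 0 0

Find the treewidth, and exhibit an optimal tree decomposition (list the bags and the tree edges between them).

The largest bag has 3 vertices, giving width 2; this decomposition certifies tw(G) ≤ 2. For the lower bound, G contains the cycle 5–1–4–2–5, so G is not a forest; only forests have treewidth ≤ 1, hence tw(G) ≥ 2. Therefore the treewidth is 2.

Treewidth 2.
One such decomposition:
Bags: B1 = {1, 4, 5}  B2 = {2, 4, 5}  B3 = {3, 4, 5}
Tree: B1–B2, B2–B3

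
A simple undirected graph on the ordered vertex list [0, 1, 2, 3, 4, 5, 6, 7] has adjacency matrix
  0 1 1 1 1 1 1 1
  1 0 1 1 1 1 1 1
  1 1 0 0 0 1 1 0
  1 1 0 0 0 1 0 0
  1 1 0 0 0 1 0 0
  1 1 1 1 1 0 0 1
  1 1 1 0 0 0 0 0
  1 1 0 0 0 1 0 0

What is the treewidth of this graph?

A width-3 tree decomposition is:
Bags: B1 = {0, 1, 5, 7}  B2 = {0, 1, 3, 5}  B3 = {0, 1, 2, 5}  B4 = {0, 1, 4, 5}  B5 = {0, 1, 2, 6}
Tree: B1–B2, B2–B3, B1–B4, B3–B5
Every bag has size at most 4, so the width is 4 − 1 = 3 and tw(G) ≤ 3. On the other hand G contains the 4-clique {0, 1, 2, 5}. A clique must lie in a single bag of any decomposition, so no decomposition can have width below 3. Combining the bounds, tw(G) = 3.

3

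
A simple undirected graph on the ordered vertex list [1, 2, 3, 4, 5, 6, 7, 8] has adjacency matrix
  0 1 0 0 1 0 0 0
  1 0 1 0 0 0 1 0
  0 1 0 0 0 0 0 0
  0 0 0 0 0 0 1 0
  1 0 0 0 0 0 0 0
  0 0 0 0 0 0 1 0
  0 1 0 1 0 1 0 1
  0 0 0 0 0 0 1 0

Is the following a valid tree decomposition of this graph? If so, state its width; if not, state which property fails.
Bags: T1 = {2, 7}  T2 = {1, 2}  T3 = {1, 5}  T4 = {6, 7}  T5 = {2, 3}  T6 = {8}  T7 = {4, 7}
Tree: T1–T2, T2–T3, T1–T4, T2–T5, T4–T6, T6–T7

A tree decomposition must satisfy three properties: every vertex lies in some bag; for every edge, both endpoints lie together in some bag; and for every vertex, the bags containing it form a connected subtree. Here edge (7,8) lies in no bag, so the decomposition is invalid.

No — edge (7,8) lies in no bag.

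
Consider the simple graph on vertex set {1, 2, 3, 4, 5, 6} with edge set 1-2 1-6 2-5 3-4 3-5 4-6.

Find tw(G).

A width-2 tree decomposition is:
Bags: B1 = {1, 2, 5}  B2 = {1, 5, 6}  B3 = {4, 5, 6}  B4 = {3, 4, 5}
Tree: B1–B2, B2–B3, B3–B4
Every bag has size at most 3, so the width is 3 − 1 = 2 and tw(G) ≤ 2. The edges 5–2–1–6–4–3–5 form a cycle, so G is not a tree and its treewidth is at least 2. Therefore the treewidth is 2.

2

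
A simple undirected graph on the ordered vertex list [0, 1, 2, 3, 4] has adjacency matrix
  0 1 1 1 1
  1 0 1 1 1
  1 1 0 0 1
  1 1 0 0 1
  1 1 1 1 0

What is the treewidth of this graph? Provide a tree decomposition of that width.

Treewidth 3.
Bags: B1 = {0, 1, 2, 4}  B2 = {0, 1, 3, 4}
Tree: B1–B2

Every bag has size at most 4, so the width is 4 − 1 = 3 and tw(G) ≤ 3. Conversely, {0, 1, 2, 4} is a clique of size 4, and the vertices of any clique must share a bag in every tree decomposition; so some bag has ≥ 4 vertices and tw(G) ≥ 3. The upper and lower bounds meet at 3, so that is the treewidth.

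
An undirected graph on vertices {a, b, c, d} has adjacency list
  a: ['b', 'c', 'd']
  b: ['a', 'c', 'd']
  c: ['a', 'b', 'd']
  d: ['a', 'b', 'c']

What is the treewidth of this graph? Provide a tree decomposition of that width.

Treewidth 3.
One optimal decomposition is:
Bags: B1 = {a, b, c, d}
Tree: (single bag)

With just one bag of size 4, the width is 4 − 1 = 3, so tw(G) ≤ 3. On the other hand G contains the 4-clique {a, b, c, d}. A clique must lie in a single bag of any decomposition, so no decomposition can have width below 3. The upper and lower bounds meet at 3, so that is the treewidth.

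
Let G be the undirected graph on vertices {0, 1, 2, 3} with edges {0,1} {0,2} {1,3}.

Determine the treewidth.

A width-1 tree decomposition is:
Bags: B1 = {0, 2}  B2 = {0, 1}  B3 = {1, 3}
Tree: B1–B2, B2–B3
The largest bag has 2 vertices, giving width 1; this decomposition certifies tw(G) ≤ 1. G has an edge, so its treewidth is at least 1. Combining the bounds, tw(G) = 1.

1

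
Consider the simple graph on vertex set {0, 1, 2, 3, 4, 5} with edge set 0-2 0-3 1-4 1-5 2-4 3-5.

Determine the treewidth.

A width-2 tree decomposition is:
Bags: B1 = {0, 2, 4}  B2 = {0, 1, 4}  B3 = {0, 1, 5}  B4 = {0, 3, 5}
Tree: B1–B2, B2–B3, B3–B4
Every bag has size at most 3, so the width is 3 − 1 = 2 and tw(G) ≤ 2. For the lower bound, G contains the cycle 0–2–4–1–5–3–0, so G is not a forest; only forests have treewidth ≤ 1, hence tw(G) ≥ 2. Hence tw(G) = 2 exactly.

2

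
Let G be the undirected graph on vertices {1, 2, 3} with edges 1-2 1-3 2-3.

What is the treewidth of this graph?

A width-2 tree decomposition is:
Bags: B1 = {1, 2, 3}
Tree: (single bag)
A single bag containing all 3 vertices is trivially a valid decomposition of width 2. Conversely, {1, 2, 3} is a clique of size 3, and the vertices of any clique must share a bag in every tree decomposition; so some bag has ≥ 3 vertices and tw(G) ≥ 2. Combining the bounds, tw(G) = 2.

2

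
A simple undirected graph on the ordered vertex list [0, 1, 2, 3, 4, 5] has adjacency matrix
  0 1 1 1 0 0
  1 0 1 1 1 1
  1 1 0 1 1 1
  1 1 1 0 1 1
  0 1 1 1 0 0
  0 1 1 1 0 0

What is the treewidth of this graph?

A width-3 tree decomposition is:
Bags: B1 = {1, 2, 3, 5}  B2 = {0, 1, 2, 3}  B3 = {1, 2, 3, 4}
Tree: B1–B2, B2–B3
Every bag has size at most 4, so the width is 4 − 1 = 3 and tw(G) ≤ 3. Conversely, {0, 1, 2, 3} is a clique of size 4, and the vertices of any clique must share a bag in every tree decomposition; so some bag has ≥ 4 vertices and tw(G) ≥ 3. The upper and lower bounds meet at 3, so that is the treewidth.

3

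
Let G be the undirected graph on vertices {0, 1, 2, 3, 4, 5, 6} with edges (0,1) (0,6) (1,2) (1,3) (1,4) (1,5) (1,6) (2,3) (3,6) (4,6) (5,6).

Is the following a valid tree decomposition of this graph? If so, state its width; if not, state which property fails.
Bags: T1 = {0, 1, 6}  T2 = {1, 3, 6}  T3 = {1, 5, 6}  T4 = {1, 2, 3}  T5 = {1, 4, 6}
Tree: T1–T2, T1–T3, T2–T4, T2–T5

Every vertex of G appears in some bag (union = {0, 1, 2, 3, 4, 5, 6}); every edge is covered by a bag; and for each vertex v the set of bags containing v is connected in the bag tree. The decomposition is therefore valid. The largest bag has 3 vertices, so the width is 2.

Yes; width 2.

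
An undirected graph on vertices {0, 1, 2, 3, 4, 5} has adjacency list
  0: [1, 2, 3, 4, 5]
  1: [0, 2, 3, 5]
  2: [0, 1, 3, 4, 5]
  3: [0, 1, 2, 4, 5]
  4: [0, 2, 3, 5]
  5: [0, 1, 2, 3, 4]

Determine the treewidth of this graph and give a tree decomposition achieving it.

Treewidth 4.
One optimal decomposition is:
Bags: B1 = {0, 2, 3, 4, 5}  B2 = {0, 1, 2, 3, 5}
Tree: B1–B2

Every bag has size at most 5, so the width is 5 − 1 = 4 and tw(G) ≤ 4. Conversely, {0, 1, 2, 3, 5} is a clique of size 5, and the vertices of any clique must share a bag in every tree decomposition; so some bag has ≥ 5 vertices and tw(G) ≥ 4. Therefore the treewidth is 4.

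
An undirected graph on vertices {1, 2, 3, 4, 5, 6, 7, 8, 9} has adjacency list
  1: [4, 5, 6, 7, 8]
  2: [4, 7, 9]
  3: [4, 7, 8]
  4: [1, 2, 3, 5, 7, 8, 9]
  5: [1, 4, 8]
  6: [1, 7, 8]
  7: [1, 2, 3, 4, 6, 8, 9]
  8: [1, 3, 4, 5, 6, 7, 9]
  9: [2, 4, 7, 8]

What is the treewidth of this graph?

3

A width-3 tree decomposition is:
Bags: B1 = {1, 4, 7, 8}  B2 = {4, 7, 8, 9}  B3 = {1, 4, 5, 8}  B4 = {1, 6, 7, 8}  B5 = {3, 4, 7, 8}  B6 = {2, 4, 7, 9}
Tree: B1–B2, B1–B3, B1–B4, B2–B5, B2–B6
Every bag has size at most 4, so the width is 4 − 1 = 3 and tw(G) ≤ 3. Conversely, {1, 4, 5, 8} is a clique of size 4, and the vertices of any clique must share a bag in every tree decomposition; so some bag has ≥ 4 vertices and tw(G) ≥ 3. The upper and lower bounds meet at 3, so that is the treewidth.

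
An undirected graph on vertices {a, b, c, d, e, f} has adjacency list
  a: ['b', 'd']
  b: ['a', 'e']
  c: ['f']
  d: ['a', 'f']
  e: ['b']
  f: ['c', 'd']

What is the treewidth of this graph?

A width-1 tree decomposition is:
Bags: B1 = {b, e}  B2 = {a, b}  B3 = {a, d}  B4 = {d, f}  B5 = {c, f}
Tree: B1–B2, B2–B3, B3–B4, B4–B5
Each bag holds 2 vertices, so the decomposition has width 1, which upper-bounds the treewidth. Since G has at least one edge (e.g. e–b), it is not an edgeless graph, so tw(G) ≥ 1. Hence tw(G) = 1 exactly.

1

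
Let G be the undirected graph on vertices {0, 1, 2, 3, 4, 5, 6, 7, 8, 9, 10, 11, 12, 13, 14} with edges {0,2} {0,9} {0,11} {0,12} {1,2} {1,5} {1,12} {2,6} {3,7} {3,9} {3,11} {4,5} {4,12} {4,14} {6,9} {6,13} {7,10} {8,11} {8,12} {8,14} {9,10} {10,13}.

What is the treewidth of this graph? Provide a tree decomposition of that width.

Every bag has size at most 4, so the width is 4 − 1 = 3 and tw(G) ≤ 3. For the lower bound: the 4 vertex sets {4,5,14}, {8}, {12}, {0,1,2,11} are disjoint, each induces a connected subgraph, and every pair is joined by at least one edge of G. Contracting each set to a single vertex therefore yields K_{4} as a minor, and since treewidth is minor-monotone, tw(G) ≥ tw(K_{4}) = 3. Therefore the treewidth is 3.

Treewidth 3.
One optimal decomposition is:
Bags: B1 = {4, 5, 8, 14}  B2 = {4, 5, 8, 12}  B3 = {1, 5, 8, 12}  B4 = {1, 8, 11, 12}  B5 = {0, 1, 11, 12}  B6 = {0, 1, 2, 11}  B7 = {0, 2, 3, 11}  B8 = {0, 2, 3, 9}  B9 = {2, 3, 6, 9}  B10 = {3, 6, 7, 9}  B11 = {6, 7, 9, 10}  B12 = {6, 7, 10, 13}
Tree: B1–B2, B2–B3, B3–B4, B4–B5, B5–B6, B6–B7, B7–B8, B8–B9, B9–B10, B10–B11, B11–B12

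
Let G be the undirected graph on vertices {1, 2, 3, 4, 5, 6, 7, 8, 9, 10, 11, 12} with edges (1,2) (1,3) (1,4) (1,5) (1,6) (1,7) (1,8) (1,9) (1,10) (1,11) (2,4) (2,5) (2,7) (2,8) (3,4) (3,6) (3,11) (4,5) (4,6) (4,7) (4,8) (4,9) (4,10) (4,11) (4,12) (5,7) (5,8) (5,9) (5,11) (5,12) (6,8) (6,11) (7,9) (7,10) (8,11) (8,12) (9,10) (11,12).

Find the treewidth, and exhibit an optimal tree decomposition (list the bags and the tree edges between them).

The largest bag has 5 vertices, giving width 4; this decomposition certifies tw(G) ≤ 4. For the lower bound, the 5 vertices {1, 4, 7, 9, 10} are pairwise adjacent, and any tree decomposition puts a clique entirely inside one bag — forcing width ≥ 4. The upper and lower bounds meet at 4, so that is the treewidth.

Treewidth 4.
One such decomposition:
Bags: B1 = {1, 4, 5, 7, 9}  B2 = {1, 4, 7, 9, 10}  B3 = {1, 2, 4, 5, 7}  B4 = {1, 2, 4, 5, 8}  B5 = {1, 4, 5, 8, 11}  B6 = {1, 4, 6, 8, 11}  B7 = {4, 5, 8, 11, 12}  B8 = {1, 3, 4, 6, 11}
Tree: B1–B2, B1–B3, B3–B4, B4–B5, B5–B6, B5–B7, B6–B8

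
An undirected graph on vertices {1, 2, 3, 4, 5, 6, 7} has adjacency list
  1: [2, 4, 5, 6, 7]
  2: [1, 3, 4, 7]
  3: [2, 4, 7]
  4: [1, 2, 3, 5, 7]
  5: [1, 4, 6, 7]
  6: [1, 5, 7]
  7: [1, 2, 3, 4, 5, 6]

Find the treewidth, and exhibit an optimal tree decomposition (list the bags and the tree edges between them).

The largest bag has 4 vertices, giving width 3; this decomposition certifies tw(G) ≤ 3. On the other hand G contains the 4-clique {1, 2, 4, 7}. A clique must lie in a single bag of any decomposition, so no decomposition can have width below 3. Hence tw(G) = 3 exactly.

Treewidth 3.
One such decomposition:
Bags: B1 = {1, 2, 4, 7}  B2 = {2, 3, 4, 7}  B3 = {1, 4, 5, 7}  B4 = {1, 5, 6, 7}
Tree: B1–B2, B1–B3, B3–B4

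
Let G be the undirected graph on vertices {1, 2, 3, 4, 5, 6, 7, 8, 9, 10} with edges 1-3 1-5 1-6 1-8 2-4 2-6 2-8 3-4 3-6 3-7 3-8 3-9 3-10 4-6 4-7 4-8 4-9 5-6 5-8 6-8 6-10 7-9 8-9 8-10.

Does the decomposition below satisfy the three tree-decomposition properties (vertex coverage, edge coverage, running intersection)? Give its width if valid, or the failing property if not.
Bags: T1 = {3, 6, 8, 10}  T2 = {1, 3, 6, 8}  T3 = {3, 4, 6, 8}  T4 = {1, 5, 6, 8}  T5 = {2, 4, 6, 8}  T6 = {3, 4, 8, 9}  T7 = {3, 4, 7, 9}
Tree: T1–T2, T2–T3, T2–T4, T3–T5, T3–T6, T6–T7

Yes; width 3.

Every vertex of G appears in some bag (union = {1, 2, 3, 4, 5, 6, 7, 8, 9, 10}); every edge is covered by a bag; and for each vertex v the set of bags containing v is connected in the bag tree. The decomposition is therefore valid. The largest bag has 4 vertices, so the width is 3.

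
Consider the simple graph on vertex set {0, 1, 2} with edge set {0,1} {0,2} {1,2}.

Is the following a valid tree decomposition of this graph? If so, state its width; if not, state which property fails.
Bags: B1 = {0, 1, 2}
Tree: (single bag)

Vertex coverage: the bags together contain {0, 1, 2}, the full vertex set. Edge coverage: each edge of G has both endpoints in at least one bag. Running intersection: for every vertex, the bags containing it form a connected subtree. All three properties hold, so this is a valid tree decomposition of width max|bag| − 1 = 2, and hence tw(G) ≤ 2.

Yes; width 2.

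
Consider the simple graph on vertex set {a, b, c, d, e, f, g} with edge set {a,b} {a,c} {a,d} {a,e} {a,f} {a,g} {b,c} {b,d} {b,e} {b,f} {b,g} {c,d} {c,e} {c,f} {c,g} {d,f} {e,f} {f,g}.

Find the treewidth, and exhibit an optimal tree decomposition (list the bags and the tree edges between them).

Each bag holds 5 vertices, so the decomposition has width 4, which upper-bounds the treewidth. For the lower bound, the 5 vertices {a, b, c, d, f} are pairwise adjacent, and any tree decomposition puts a clique entirely inside one bag — forcing width ≥ 4. Therefore the treewidth is 4.

Treewidth 4.
Bags: B1 = {a, b, c, e, f}  B2 = {a, b, c, f, g}  B3 = {a, b, c, d, f}
Tree: B1–B2, B1–B3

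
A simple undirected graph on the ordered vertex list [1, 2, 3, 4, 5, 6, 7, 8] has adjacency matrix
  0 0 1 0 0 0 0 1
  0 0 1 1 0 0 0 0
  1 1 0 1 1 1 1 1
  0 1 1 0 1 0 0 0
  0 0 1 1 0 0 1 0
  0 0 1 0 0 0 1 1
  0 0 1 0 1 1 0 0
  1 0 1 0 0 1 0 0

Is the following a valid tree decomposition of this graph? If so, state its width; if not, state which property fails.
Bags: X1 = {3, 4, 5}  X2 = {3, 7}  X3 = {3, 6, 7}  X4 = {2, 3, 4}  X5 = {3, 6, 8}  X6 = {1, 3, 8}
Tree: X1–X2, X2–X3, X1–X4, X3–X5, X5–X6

A tree decomposition must satisfy three properties: every vertex lies in some bag; for every edge, both endpoints lie together in some bag; and for every vertex, the bags containing it form a connected subtree. Here edge (5,7) lies in no bag, so the decomposition is invalid.

No — edge (5,7) lies in no bag.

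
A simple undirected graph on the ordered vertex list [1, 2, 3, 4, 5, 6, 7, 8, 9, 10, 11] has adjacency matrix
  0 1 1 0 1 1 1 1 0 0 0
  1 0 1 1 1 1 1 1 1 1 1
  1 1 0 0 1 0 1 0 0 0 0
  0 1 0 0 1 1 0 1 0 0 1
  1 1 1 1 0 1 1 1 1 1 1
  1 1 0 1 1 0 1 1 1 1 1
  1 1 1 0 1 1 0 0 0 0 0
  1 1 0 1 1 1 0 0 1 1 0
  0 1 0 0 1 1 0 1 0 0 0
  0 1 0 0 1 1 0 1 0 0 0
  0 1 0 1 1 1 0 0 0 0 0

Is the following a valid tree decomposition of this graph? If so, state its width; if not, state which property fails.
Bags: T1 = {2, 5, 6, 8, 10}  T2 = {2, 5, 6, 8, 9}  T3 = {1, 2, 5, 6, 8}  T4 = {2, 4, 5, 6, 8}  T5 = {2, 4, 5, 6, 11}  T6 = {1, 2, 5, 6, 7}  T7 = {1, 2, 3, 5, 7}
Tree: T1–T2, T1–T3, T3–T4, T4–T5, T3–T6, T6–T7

Vertex coverage: the bags together contain {1, 2, 3, 4, 5, 6, 7, 8, 9, 10, 11}, the full vertex set. Edge coverage: each edge of G has both endpoints in at least one bag. Running intersection: for every vertex, the bags containing it form a connected subtree. All three properties hold, so this is a valid tree decomposition of width max|bag| − 1 = 4, and hence tw(G) ≤ 4.

Yes; width 4.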